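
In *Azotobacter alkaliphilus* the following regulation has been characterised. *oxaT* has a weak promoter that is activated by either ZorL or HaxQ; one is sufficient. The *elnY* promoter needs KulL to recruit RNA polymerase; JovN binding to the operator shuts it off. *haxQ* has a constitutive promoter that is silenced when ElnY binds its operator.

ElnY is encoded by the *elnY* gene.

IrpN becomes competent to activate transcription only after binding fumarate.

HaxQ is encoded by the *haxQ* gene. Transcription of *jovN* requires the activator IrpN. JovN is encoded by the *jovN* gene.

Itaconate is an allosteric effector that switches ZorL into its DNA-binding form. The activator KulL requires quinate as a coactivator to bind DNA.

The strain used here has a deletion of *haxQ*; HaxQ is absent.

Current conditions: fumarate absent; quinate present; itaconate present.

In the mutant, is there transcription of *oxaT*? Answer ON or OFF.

ON

Itaconate is present, so ZorL is active.
HaxQ is non-functional in this strain, so it has no effect.
Activator ZorL is present, so *oxaT* is transcribed.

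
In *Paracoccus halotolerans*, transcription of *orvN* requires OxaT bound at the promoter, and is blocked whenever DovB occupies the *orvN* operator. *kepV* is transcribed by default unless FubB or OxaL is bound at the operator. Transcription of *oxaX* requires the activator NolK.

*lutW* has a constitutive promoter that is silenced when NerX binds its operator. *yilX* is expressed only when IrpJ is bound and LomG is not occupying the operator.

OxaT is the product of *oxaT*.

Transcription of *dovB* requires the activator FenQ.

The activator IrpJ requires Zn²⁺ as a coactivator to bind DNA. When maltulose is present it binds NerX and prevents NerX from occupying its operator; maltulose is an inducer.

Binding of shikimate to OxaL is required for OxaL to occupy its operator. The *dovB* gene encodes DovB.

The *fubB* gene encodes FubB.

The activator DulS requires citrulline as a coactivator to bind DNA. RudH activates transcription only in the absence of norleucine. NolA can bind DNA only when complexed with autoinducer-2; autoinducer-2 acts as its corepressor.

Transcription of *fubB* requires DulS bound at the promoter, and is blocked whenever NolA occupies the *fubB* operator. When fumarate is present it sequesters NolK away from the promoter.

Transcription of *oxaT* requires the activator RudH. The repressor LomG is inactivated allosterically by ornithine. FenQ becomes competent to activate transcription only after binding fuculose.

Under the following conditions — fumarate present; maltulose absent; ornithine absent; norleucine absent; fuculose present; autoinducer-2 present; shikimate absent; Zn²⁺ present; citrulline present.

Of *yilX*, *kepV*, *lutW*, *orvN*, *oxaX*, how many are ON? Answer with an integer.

Ornithine is absent, so LomG is active.
Zn²⁺ is present, so IrpJ is active.
With repressor LomG bound, *yilX* is not transcribed.
→ *yilX* is OFF.
Autoinducer-2 is present, so NolA is active.
Citrulline is present, so DulS is active.
With repressor NolA bound, *fubB* is not transcribed.
So FubB is not produced.
Shikimate is absent, so OxaL is inactive.
With no repressor bound, *kepV* is transcribed.
→ *kepV* is ON.
Maltulose is absent, so NerX is active.
With repressor NerX bound, *lutW* is not transcribed.
→ *lutW* is OFF.
Fuculose is present, so FenQ is active.
No repressor is bound and FenQ is active, so *dovB* is transcribed.
So DovB is produced and active.
Norleucine is absent, so RudH is active.
No repressor is bound and RudH is active, so *oxaT* is transcribed.
So OxaT is produced and active.
With repressor DovB bound, *orvN* is not transcribed.
→ *orvN* is OFF.
Fumarate is present, so NolK is inactive.
Required activator NolK is absent, so *oxaX* is not transcribed.
→ *oxaX* is OFF.
1 of the 5 genes is transcribed.

1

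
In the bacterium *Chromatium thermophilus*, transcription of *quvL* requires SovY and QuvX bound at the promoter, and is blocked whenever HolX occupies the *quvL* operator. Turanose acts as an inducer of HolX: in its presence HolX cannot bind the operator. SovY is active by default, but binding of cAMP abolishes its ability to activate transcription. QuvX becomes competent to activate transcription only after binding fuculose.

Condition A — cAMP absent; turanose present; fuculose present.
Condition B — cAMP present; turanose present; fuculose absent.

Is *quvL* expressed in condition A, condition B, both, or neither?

Condition A:
cAMP is absent, so SovY is active.
Turanose is present, so HolX is inactive.
Fuculose is present, so QuvX is active.
No repressor is bound and SovY and QuvX are active, so *quvL* is transcribed.
→ *quvL* is ON in A.
Condition B:
cAMP is present, so SovY is inactive.
Turanose is present, so HolX is inactive.
Fuculose is absent, so QuvX is inactive.
Required activator SovY is absent, so *quvL* is not transcribed.
→ *quvL* is OFF in B.

A only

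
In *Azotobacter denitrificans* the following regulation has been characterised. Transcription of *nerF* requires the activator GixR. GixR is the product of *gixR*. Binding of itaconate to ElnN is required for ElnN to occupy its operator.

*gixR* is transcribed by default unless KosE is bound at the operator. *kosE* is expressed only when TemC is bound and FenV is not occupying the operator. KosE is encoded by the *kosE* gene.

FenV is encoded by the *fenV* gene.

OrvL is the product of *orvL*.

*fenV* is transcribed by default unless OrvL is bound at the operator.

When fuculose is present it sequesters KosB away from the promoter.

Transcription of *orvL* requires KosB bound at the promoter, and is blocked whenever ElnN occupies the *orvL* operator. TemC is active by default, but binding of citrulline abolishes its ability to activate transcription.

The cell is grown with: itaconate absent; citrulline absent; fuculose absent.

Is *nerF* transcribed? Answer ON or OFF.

OFF

Fuculose is absent, so KosB is active.
Itaconate is absent, so ElnN is inactive.
No repressor is bound and KosB is active, so *orvL* is transcribed.
So OrvL is produced and active.
With repressor OrvL bound, *fenV* is not transcribed.
So FenV is not produced.
Citrulline is absent, so TemC is active.
No repressor is bound and TemC is active, so *kosE* is transcribed.
So KosE is produced and active.
With repressor KosE bound, *gixR* is not transcribed.
So GixR is not produced.
Required activator GixR is absent, so *nerF* is not transcribed.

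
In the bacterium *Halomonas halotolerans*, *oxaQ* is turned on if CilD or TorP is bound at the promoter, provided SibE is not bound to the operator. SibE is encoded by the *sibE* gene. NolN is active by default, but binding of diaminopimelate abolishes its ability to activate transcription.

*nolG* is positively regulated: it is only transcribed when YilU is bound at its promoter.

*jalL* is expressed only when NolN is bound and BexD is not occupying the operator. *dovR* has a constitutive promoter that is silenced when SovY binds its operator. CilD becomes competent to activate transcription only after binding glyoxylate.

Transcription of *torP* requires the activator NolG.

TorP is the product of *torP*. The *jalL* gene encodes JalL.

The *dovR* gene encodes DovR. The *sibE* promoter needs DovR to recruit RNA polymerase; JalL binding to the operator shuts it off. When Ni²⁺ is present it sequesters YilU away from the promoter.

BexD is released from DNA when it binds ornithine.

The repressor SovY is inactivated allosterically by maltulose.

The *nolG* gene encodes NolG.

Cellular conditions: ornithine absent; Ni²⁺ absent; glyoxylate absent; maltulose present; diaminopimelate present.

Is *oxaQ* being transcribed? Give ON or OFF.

Maltulose is present, so SovY is inactive.
With no repressor bound, *dovR* is transcribed.
So DovR is produced and active.
Ornithine is absent, so BexD is active.
Diaminopimelate is present, so NolN is inactive.
With repressor BexD bound, *jalL* is not transcribed.
So JalL is not produced.
No repressor is bound and DovR is active, so *sibE* is transcribed.
So SibE is produced and active.
Glyoxylate is absent, so CilD is inactive.
Ni²⁺ is absent, so YilU is active.
No repressor is bound and YilU is active, so *nolG* is transcribed.
So NolG is produced and active.
No repressor is bound and NolG is active, so *torP* is transcribed.
So TorP is produced and active.
With repressor SibE bound, *oxaQ* is not transcribed.

OFF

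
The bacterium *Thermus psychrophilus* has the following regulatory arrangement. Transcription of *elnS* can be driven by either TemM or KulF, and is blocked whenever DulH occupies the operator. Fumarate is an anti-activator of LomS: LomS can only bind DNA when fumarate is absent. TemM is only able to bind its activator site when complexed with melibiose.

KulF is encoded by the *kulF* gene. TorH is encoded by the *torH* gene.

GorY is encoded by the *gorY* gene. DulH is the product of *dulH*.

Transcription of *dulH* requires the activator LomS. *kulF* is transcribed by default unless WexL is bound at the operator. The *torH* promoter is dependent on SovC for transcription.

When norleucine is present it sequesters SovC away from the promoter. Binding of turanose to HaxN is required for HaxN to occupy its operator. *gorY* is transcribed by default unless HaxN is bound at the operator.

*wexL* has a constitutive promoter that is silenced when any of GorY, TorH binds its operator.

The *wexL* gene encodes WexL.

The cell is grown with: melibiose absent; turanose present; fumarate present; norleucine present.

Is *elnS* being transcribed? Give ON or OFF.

Melibiose is absent, so TemM is inactive.
Fumarate is present, so LomS is inactive.
Required activator LomS is absent, so *dulH* is not transcribed.
So DulH is not produced.
Turanose is present, so HaxN is active.
With repressor HaxN bound, *gorY* is not transcribed.
So GorY is not produced.
Norleucine is present, so SovC is inactive.
Required activator SovC is absent, so *torH* is not transcribed.
So TorH is not produced.
With no repressor bound, *wexL* is transcribed.
So WexL is produced and active.
With repressor WexL bound, *kulF* is not transcribed.
So KulF is not produced.
No activator is available at the *elnS* promoter, so *elnS* is not transcribed.

OFF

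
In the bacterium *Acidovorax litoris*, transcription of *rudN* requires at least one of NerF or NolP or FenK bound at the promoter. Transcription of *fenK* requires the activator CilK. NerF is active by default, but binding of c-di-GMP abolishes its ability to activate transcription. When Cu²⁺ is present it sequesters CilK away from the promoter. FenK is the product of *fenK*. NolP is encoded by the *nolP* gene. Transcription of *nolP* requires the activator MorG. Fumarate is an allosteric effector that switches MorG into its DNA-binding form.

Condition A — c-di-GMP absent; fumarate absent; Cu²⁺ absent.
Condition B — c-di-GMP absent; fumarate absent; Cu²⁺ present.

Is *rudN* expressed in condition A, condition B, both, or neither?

Condition A:
c-di-GMP is absent, so NerF is active.
Fumarate is absent, so MorG is inactive.
Required activator MorG is absent, so *nolP* is not transcribed.
So NolP is not produced.
Cu²⁺ is absent, so CilK is active.
No repressor is bound and CilK is active, so *fenK* is transcribed.
So FenK is produced and active.
Activator NerF is present, so *rudN* is transcribed.
→ *rudN* is ON in A.
Condition B:
c-di-GMP is absent, so NerF is active.
Fumarate is absent, so MorG is inactive.
Required activator MorG is absent, so *nolP* is not transcribed.
So NolP is not produced.
Cu²⁺ is present, so CilK is inactive.
Required activator CilK is absent, so *fenK* is not transcribed.
So FenK is not produced.
Activator NerF is present, so *rudN* is transcribed.
→ *rudN* is ON in B.

both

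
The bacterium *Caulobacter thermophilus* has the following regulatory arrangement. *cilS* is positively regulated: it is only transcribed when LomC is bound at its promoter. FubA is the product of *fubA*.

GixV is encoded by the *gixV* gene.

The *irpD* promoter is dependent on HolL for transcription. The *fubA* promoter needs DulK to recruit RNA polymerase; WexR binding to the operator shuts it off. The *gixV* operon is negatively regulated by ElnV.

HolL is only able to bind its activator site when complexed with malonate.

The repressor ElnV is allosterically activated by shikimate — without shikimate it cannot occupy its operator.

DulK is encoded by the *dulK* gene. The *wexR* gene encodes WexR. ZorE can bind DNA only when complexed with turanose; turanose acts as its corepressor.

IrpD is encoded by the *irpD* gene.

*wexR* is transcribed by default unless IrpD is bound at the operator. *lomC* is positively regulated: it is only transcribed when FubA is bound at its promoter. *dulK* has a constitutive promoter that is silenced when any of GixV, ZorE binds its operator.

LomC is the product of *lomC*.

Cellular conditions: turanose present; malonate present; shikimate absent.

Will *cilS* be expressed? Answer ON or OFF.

Malonate is present, so HolL is active.
No repressor is bound and HolL is active, so *irpD* is transcribed.
So IrpD is produced and active.
With repressor IrpD bound, *wexR* is not transcribed.
So WexR is not produced.
Shikimate is absent, so ElnV is inactive.
With no repressor bound, *gixV* is transcribed.
So GixV is produced and active.
Turanose is present, so ZorE is active.
With repressor GixV bound, *dulK* is not transcribed.
So DulK is not produced.
Required activator DulK is absent, so *fubA* is not transcribed.
So FubA is not produced.
Required activator FubA is absent, so *lomC* is not transcribed.
So LomC is not produced.
Required activator LomC is absent, so *cilS* is not transcribed.

OFF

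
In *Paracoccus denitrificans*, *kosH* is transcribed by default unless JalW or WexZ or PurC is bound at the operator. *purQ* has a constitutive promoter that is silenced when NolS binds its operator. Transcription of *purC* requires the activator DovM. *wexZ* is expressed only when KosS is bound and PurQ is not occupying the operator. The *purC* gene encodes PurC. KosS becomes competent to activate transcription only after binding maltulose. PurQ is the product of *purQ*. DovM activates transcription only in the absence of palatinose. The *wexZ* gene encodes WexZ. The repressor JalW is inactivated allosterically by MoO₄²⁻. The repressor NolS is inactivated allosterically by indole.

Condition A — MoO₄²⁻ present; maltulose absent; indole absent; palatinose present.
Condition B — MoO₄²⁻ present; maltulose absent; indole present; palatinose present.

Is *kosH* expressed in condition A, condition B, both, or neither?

both

Condition A:
MoO₄²⁻ is present, so JalW is inactive.
Maltulose is absent, so KosS is inactive.
Indole is absent, so NolS is active.
With repressor NolS bound, *purQ* is not transcribed.
So PurQ is not produced.
Required activator KosS is absent, so *wexZ* is not transcribed.
So WexZ is not produced.
Palatinose is present, so DovM is inactive.
Required activator DovM is absent, so *purC* is not transcribed.
So PurC is not produced.
With no repressor bound, *kosH* is transcribed.
→ *kosH* is ON in A.
Condition B:
MoO₄²⁻ is present, so JalW is inactive.
Maltulose is absent, so KosS is inactive.
Indole is present, so NolS is inactive.
With no repressor bound, *purQ* is transcribed.
So PurQ is produced and active.
With repressor PurQ bound, *wexZ* is not transcribed.
So WexZ is not produced.
Palatinose is present, so DovM is inactive.
Required activator DovM is absent, so *purC* is not transcribed.
So PurC is not produced.
With no repressor bound, *kosH* is transcribed.
→ *kosH* is ON in B.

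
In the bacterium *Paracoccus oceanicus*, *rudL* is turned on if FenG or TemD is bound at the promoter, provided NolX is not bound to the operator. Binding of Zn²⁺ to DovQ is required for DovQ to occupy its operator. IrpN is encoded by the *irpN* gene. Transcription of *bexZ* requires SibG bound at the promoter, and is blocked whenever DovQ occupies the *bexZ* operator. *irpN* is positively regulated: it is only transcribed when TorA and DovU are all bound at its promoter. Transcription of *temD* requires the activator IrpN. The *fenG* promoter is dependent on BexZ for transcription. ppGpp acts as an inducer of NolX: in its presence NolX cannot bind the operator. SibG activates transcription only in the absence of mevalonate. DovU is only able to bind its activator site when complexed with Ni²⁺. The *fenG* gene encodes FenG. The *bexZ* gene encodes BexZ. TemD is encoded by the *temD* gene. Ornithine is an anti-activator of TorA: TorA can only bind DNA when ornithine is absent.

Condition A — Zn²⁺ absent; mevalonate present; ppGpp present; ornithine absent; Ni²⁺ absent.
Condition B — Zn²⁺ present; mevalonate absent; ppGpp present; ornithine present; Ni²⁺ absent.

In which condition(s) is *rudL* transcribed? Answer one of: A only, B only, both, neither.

neither

Condition A:
Zn²⁺ is absent, so DovQ is inactive.
Mevalonate is present, so SibG is inactive.
Required activator SibG is absent, so *bexZ* is not transcribed.
So BexZ is not produced.
Required activator BexZ is absent, so *fenG* is not transcribed.
So FenG is not produced.
ppGpp is present, so NolX is inactive.
Ornithine is absent, so TorA is active.
Ni²⁺ is absent, so DovU is inactive.
Required activator DovU is absent, so *irpN* is not transcribed.
So IrpN is not produced.
Required activator IrpN is absent, so *temD* is not transcribed.
So TemD is not produced.
No activator is available at the *rudL* promoter, so *rudL* is not transcribed.
→ *rudL* is OFF in A.
Condition B:
Zn²⁺ is present, so DovQ is active.
Mevalonate is absent, so SibG is active.
With repressor DovQ bound, *bexZ* is not transcribed.
So BexZ is not produced.
Required activator BexZ is absent, so *fenG* is not transcribed.
So FenG is not produced.
ppGpp is present, so NolX is inactive.
Ornithine is present, so TorA is inactive.
Ni²⁺ is absent, so DovU is inactive.
Required activator TorA is absent, so *irpN* is not transcribed.
So IrpN is not produced.
Required activator IrpN is absent, so *temD* is not transcribed.
So TemD is not produced.
No activator is available at the *rudL* promoter, so *rudL* is not transcribed.
→ *rudL* is OFF in B.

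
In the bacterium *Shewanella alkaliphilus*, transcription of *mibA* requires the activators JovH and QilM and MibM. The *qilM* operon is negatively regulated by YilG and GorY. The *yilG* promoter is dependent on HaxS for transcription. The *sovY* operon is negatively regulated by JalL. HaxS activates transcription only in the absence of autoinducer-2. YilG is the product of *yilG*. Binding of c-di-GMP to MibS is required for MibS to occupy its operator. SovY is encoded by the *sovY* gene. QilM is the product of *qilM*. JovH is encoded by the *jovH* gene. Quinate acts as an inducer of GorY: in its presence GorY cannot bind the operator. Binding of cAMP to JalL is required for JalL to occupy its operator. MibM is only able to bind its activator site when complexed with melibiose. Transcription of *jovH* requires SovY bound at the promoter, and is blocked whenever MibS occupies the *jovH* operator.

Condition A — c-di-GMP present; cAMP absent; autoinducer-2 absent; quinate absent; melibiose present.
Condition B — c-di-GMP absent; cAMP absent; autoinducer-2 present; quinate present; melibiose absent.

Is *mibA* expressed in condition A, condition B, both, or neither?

neither

Condition A:
c-di-GMP is present, so MibS is active.
cAMP is absent, so JalL is inactive.
With no repressor bound, *sovY* is transcribed.
So SovY is produced and active.
With repressor MibS bound, *jovH* is not transcribed.
So JovH is not produced.
Autoinducer-2 is absent, so HaxS is active.
No repressor is bound and HaxS is active, so *yilG* is transcribed.
So YilG is produced and active.
Quinate is absent, so GorY is active.
With repressor YilG bound, *qilM* is not transcribed.
So QilM is not produced.
Melibiose is present, so MibM is active.
Required activator JovH is absent, so *mibA* is not transcribed.
→ *mibA* is OFF in A.
Condition B:
c-di-GMP is absent, so MibS is inactive.
cAMP is absent, so JalL is inactive.
With no repressor bound, *sovY* is transcribed.
So SovY is produced and active.
No repressor is bound and SovY is active, so *jovH* is transcribed.
So JovH is produced and active.
Autoinducer-2 is present, so HaxS is inactive.
Required activator HaxS is absent, so *yilG* is not transcribed.
So YilG is not produced.
Quinate is present, so GorY is inactive.
With no repressor bound, *qilM* is transcribed.
So QilM is produced and active.
Melibiose is absent, so MibM is inactive.
Required activator MibM is absent, so *mibA* is not transcribed.
→ *mibA* is OFF in B.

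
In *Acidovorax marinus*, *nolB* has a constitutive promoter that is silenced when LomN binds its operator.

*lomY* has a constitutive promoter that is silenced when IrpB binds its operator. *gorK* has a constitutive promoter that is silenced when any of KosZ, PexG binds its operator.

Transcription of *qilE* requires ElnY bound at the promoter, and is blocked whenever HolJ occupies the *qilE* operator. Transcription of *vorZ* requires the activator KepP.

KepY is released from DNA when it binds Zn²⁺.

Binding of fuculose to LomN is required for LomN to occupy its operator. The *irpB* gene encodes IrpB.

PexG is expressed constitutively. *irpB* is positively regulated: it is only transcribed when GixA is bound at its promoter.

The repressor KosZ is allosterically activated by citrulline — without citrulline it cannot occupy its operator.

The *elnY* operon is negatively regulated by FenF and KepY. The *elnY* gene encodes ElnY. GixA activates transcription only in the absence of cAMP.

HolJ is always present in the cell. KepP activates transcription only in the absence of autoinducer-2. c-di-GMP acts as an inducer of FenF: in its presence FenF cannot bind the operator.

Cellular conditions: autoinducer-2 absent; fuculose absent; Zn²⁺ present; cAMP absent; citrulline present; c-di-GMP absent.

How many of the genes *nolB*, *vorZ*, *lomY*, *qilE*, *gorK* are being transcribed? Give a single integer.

Fuculose is absent, so LomN is inactive.
With no repressor bound, *nolB* is transcribed.
→ *nolB* is ON.
Autoinducer-2 is absent, so KepP is active.
No repressor is bound and KepP is active, so *vorZ* is transcribed.
→ *vorZ* is ON.
cAMP is absent, so GixA is active.
No repressor is bound and GixA is active, so *irpB* is transcribed.
So IrpB is produced and active.
With repressor IrpB bound, *lomY* is not transcribed.
→ *lomY* is OFF.
HolJ is produced constitutively and is active.
c-di-GMP is absent, so FenF is active.
Zn²⁺ is present, so KepY is inactive.
With repressor FenF bound, *elnY* is not transcribed.
So ElnY is not produced.
With repressor HolJ bound, *qilE* is not transcribed.
→ *qilE* is OFF.
Citrulline is present, so KosZ is active.
PexG is produced constitutively and is active.
With repressor KosZ bound, *gorK* is not transcribed.
→ *gorK* is OFF.
2 of the 5 genes are transcribed.

2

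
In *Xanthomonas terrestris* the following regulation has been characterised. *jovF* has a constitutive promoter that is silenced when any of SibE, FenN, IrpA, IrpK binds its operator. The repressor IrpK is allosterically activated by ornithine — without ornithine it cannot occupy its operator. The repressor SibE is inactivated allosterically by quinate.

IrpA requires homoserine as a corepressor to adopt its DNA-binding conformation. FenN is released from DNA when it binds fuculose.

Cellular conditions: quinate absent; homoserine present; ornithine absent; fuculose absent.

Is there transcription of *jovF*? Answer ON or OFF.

Quinate is absent, so SibE is active.
Fuculose is absent, so FenN is active.
Homoserine is present, so IrpA is active.
Ornithine is absent, so IrpK is inactive.
With repressor SibE bound, *jovF* is not transcribed.

OFF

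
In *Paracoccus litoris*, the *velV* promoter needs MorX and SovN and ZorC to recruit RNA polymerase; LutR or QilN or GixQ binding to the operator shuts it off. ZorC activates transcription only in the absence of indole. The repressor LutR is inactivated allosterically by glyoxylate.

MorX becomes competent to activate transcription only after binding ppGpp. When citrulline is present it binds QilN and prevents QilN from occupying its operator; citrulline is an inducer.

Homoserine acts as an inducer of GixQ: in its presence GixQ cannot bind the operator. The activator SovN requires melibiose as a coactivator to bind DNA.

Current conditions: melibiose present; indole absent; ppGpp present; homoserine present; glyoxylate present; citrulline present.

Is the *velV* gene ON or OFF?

ppGpp is present, so MorX is active.
Melibiose is present, so SovN is active.
Glyoxylate is present, so LutR is inactive.
Citrulline is present, so QilN is inactive.
Homoserine is present, so GixQ is inactive.
Indole is absent, so ZorC is active.
No repressor is bound and MorX and SovN and ZorC are active, so *velV* is transcribed.

ON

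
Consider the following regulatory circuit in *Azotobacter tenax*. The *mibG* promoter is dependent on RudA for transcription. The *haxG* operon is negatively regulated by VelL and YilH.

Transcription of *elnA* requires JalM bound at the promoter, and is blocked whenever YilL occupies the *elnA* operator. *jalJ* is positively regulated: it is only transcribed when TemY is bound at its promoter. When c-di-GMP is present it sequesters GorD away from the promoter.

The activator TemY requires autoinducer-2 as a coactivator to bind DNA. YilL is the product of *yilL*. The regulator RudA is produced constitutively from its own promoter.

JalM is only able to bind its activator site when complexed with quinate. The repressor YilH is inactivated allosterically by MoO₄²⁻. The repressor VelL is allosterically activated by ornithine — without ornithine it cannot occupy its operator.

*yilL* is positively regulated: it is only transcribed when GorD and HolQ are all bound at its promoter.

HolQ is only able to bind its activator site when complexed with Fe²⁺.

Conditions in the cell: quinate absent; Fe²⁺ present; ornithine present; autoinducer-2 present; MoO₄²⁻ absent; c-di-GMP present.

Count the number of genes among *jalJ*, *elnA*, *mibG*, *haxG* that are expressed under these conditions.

2

Autoinducer-2 is present, so TemY is active.
No repressor is bound and TemY is active, so *jalJ* is transcribed.
→ *jalJ* is ON.
c-di-GMP is present, so GorD is inactive.
Fe²⁺ is present, so HolQ is active.
Required activator GorD is absent, so *yilL* is not transcribed.
So YilL is not produced.
Quinate is absent, so JalM is inactive.
Required activator JalM is absent, so *elnA* is not transcribed.
→ *elnA* is OFF.
RudA is produced constitutively and is active.
No repressor is bound and RudA is active, so *mibG* is transcribed.
→ *mibG* is ON.
Ornithine is present, so VelL is active.
MoO₄²⁻ is absent, so YilH is active.
With repressor VelL bound, *haxG* is not transcribed.
→ *haxG* is OFF.
2 of the 4 genes are transcribed.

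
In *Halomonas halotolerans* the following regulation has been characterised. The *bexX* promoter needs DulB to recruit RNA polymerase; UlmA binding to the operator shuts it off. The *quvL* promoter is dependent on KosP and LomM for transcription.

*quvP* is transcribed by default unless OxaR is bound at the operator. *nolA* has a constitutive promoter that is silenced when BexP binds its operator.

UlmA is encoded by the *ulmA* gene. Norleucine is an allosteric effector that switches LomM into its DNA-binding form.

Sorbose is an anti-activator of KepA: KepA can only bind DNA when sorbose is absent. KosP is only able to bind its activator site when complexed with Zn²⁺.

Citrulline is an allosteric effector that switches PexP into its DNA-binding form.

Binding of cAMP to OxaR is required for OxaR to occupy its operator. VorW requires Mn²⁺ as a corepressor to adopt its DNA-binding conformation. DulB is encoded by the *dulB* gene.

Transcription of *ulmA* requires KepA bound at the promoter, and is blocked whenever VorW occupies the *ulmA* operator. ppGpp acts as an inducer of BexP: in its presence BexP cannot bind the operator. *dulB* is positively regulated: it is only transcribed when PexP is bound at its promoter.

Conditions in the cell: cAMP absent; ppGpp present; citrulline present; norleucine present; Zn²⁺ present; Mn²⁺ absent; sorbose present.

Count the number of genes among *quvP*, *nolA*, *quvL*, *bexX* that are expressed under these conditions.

cAMP is absent, so OxaR is inactive.
With no repressor bound, *quvP* is transcribed.
→ *quvP* is ON.
ppGpp is present, so BexP is inactive.
With no repressor bound, *nolA* is transcribed.
→ *nolA* is ON.
Zn²⁺ is present, so KosP is active.
Norleucine is present, so LomM is active.
No repressor is bound and KosP and LomM are active, so *quvL* is transcribed.
→ *quvL* is ON.
Mn²⁺ is absent, so VorW is inactive.
Sorbose is present, so KepA is inactive.
Required activator KepA is absent, so *ulmA* is not transcribed.
So UlmA is not produced.
Citrulline is present, so PexP is active.
No repressor is bound and PexP is active, so *dulB* is transcribed.
So DulB is produced and active.
No repressor is bound and DulB is active, so *bexX* is transcribed.
→ *bexX* is ON.
4 of the 4 genes are transcribed.

4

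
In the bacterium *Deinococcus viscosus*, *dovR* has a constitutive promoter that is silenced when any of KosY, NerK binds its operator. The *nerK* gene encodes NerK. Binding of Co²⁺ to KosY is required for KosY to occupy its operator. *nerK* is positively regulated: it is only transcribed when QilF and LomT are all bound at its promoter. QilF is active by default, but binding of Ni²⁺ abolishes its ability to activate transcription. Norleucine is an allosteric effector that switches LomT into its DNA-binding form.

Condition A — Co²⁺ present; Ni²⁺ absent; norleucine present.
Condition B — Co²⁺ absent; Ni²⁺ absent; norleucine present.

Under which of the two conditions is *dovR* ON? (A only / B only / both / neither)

neither

Condition A:
Co²⁺ is present, so KosY is active.
Ni²⁺ is absent, so QilF is active.
Norleucine is present, so LomT is active.
No repressor is bound and QilF and LomT are active, so *nerK* is transcribed.
So NerK is produced and active.
With repressor KosY bound, *dovR* is not transcribed.
→ *dovR* is OFF in A.
Condition B:
Co²⁺ is absent, so KosY is inactive.
Ni²⁺ is absent, so QilF is active.
Norleucine is present, so LomT is active.
No repressor is bound and QilF and LomT are active, so *nerK* is transcribed.
So NerK is produced and active.
With repressor NerK bound, *dovR* is not transcribed.
→ *dovR* is OFF in B.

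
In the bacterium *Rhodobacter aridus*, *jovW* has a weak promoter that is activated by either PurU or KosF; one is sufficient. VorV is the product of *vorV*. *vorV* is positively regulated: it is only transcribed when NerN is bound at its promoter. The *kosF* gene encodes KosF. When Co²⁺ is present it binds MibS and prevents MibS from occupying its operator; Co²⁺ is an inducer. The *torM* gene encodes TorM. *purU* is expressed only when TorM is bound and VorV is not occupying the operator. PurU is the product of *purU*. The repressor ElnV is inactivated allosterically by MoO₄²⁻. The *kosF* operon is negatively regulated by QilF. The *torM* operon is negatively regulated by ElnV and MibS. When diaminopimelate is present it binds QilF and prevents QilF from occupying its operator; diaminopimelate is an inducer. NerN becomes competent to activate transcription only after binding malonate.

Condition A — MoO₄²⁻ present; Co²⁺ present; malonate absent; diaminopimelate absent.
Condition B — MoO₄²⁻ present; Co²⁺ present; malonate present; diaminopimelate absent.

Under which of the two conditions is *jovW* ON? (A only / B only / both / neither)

A only

Condition A:
MoO₄²⁻ is present, so ElnV is inactive.
Co²⁺ is present, so MibS is inactive.
With no repressor bound, *torM* is transcribed.
So TorM is produced and active.
Malonate is absent, so NerN is inactive.
Required activator NerN is absent, so *vorV* is not transcribed.
So VorV is not produced.
No repressor is bound and TorM is active, so *purU* is transcribed.
So PurU is produced and active.
Diaminopimelate is absent, so QilF is active.
With repressor QilF bound, *kosF* is not transcribed.
So KosF is not produced.
Activator PurU is present, so *jovW* is transcribed.
→ *jovW* is ON in A.
Condition B:
MoO₄²⁻ is present, so ElnV is inactive.
Co²⁺ is present, so MibS is inactive.
With no repressor bound, *torM* is transcribed.
So TorM is produced and active.
Malonate is present, so NerN is active.
No repressor is bound and NerN is active, so *vorV* is transcribed.
So VorV is produced and active.
With repressor VorV bound, *purU* is not transcribed.
So PurU is not produced.
Diaminopimelate is absent, so QilF is active.
With repressor QilF bound, *kosF* is not transcribed.
So KosF is not produced.
No activator is available at the *jovW* promoter, so *jovW* is not transcribed.
→ *jovW* is OFF in B.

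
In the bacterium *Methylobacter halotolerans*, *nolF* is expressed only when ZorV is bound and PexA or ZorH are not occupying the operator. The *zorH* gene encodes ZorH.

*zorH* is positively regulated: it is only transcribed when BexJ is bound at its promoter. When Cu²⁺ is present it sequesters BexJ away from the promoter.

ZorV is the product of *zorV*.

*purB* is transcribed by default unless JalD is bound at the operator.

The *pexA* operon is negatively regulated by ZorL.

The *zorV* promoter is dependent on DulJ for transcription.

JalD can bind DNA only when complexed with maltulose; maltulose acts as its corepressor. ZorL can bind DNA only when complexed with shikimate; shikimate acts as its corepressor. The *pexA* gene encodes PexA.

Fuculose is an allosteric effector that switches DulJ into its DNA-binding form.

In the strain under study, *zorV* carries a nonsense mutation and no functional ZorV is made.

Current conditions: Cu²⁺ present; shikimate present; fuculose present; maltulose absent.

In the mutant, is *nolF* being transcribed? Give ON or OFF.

Shikimate is present, so ZorL is active.
With repressor ZorL bound, *pexA* is not transcribed.
So PexA is not produced.
Cu²⁺ is present, so BexJ is inactive.
Required activator BexJ is absent, so *zorH* is not transcribed.
So ZorH is not produced.
ZorV is non-functional in this strain, so it has no effect.
Required activator ZorV is absent, so *nolF* is not transcribed.

OFF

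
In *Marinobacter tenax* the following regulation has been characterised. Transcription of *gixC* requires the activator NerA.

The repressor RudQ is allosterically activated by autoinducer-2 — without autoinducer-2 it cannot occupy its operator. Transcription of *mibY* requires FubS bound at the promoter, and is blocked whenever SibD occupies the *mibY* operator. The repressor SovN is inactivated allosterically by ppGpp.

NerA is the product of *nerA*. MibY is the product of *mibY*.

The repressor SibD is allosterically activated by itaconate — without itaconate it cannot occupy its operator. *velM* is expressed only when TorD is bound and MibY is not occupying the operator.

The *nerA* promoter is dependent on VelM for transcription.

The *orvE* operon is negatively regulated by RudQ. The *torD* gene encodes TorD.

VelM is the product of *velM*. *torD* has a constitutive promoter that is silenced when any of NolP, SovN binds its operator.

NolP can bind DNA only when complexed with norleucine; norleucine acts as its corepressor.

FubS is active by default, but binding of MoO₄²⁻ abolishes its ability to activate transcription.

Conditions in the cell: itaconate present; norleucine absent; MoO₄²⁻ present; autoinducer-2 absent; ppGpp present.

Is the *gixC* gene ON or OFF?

ON

Norleucine is absent, so NolP is inactive.
ppGpp is present, so SovN is inactive.
With no repressor bound, *torD* is transcribed.
So TorD is produced and active.
MoO₄²⁻ is present, so FubS is inactive.
Itaconate is present, so SibD is active.
With repressor SibD bound, *mibY* is not transcribed.
So MibY is not produced.
No repressor is bound and TorD is active, so *velM* is transcribed.
So VelM is produced and active.
No repressor is bound and VelM is active, so *nerA* is transcribed.
So NerA is produced and active.
No repressor is bound and NerA is active, so *gixC* is transcribed.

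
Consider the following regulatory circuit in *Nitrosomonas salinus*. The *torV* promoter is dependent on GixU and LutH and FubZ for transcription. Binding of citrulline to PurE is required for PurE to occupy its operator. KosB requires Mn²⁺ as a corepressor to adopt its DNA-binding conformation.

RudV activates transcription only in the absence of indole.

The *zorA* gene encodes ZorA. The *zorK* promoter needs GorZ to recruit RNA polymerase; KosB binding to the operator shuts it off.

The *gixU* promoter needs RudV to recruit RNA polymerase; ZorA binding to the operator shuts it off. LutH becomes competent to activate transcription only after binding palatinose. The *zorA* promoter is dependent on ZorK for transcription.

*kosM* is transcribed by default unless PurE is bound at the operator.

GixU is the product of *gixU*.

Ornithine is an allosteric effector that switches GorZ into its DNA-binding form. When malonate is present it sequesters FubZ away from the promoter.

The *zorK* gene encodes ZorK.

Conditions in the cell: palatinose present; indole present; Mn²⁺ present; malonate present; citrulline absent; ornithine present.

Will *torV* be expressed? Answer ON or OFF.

OFF

Indole is present, so RudV is inactive.
Ornithine is present, so GorZ is active.
Mn²⁺ is present, so KosB is active.
With repressor KosB bound, *zorK* is not transcribed.
So ZorK is not produced.
Required activator ZorK is absent, so *zorA* is not transcribed.
So ZorA is not produced.
Required activator RudV is absent, so *gixU* is not transcribed.
So GixU is not produced.
Palatinose is present, so LutH is active.
Malonate is present, so FubZ is inactive.
Required activator GixU is absent, so *torV* is not transcribed.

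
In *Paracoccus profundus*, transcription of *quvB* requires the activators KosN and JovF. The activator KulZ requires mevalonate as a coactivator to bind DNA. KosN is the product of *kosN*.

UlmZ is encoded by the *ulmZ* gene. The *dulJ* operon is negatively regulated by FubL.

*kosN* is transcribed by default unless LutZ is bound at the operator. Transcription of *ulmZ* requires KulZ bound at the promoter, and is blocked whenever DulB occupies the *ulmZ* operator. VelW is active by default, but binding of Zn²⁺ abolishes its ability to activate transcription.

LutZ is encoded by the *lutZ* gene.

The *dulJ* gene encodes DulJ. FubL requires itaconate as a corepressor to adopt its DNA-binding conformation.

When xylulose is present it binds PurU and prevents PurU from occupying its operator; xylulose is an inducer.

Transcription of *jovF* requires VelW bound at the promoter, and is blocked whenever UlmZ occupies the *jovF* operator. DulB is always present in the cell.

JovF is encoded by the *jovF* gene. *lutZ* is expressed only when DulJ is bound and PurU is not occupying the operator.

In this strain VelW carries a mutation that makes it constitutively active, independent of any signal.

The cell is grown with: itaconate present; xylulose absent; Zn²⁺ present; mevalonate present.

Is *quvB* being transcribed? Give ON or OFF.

ON

Itaconate is present, so FubL is active.
With repressor FubL bound, *dulJ* is not transcribed.
So DulJ is not produced.
Xylulose is absent, so PurU is active.
With repressor PurU bound, *lutZ* is not transcribed.
So LutZ is not produced.
With no repressor bound, *kosN* is transcribed.
So KosN is produced and active.
VelW is constitutively active in this strain.
DulB is produced constitutively and is active.
Mevalonate is present, so KulZ is active.
With repressor DulB bound, *ulmZ* is not transcribed.
So UlmZ is not produced.
No repressor is bound and VelW is active, so *jovF* is transcribed.
So JovF is produced and active.
No repressor is bound and KosN and JovF are active, so *quvB* is transcribed.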